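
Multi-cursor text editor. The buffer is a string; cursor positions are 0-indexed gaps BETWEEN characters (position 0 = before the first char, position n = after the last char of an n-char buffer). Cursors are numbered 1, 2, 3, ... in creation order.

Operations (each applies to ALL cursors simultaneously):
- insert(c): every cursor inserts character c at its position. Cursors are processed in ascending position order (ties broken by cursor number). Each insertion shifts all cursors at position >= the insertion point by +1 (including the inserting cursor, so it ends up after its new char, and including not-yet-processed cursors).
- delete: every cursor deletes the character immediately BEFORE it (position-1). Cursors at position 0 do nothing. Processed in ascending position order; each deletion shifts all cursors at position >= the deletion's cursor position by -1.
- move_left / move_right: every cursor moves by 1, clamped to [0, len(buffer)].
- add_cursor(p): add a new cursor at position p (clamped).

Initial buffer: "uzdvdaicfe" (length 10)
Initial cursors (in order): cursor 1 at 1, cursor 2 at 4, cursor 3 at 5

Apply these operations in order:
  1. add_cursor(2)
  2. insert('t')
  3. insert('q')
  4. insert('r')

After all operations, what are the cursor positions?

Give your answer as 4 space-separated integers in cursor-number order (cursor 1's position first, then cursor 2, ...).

After op 1 (add_cursor(2)): buffer="uzdvdaicfe" (len 10), cursors c1@1 c4@2 c2@4 c3@5, authorship ..........
After op 2 (insert('t')): buffer="utztdvtdtaicfe" (len 14), cursors c1@2 c4@4 c2@7 c3@9, authorship .1.4..2.3.....
After op 3 (insert('q')): buffer="utqztqdvtqdtqaicfe" (len 18), cursors c1@3 c4@6 c2@10 c3@13, authorship .11.44..22.33.....
After op 4 (insert('r')): buffer="utqrztqrdvtqrdtqraicfe" (len 22), cursors c1@4 c4@8 c2@13 c3@17, authorship .111.444..222.333.....

Answer: 4 13 17 8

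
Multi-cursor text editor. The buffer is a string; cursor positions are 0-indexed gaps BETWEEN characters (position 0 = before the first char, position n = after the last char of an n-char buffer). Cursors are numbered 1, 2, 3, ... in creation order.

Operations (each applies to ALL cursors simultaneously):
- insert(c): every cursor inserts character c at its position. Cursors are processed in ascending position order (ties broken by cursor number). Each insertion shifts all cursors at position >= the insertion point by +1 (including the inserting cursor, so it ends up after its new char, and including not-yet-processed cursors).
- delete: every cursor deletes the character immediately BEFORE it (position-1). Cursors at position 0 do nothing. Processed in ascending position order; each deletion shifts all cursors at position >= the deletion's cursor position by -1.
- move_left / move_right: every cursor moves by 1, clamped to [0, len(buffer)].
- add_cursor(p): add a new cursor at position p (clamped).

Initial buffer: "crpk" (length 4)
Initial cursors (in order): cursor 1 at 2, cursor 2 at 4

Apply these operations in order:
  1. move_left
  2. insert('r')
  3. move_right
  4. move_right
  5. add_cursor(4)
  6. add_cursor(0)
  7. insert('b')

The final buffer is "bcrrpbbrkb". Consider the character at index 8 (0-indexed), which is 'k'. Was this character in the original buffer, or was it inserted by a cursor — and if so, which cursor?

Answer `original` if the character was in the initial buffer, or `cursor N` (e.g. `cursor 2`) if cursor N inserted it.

After op 1 (move_left): buffer="crpk" (len 4), cursors c1@1 c2@3, authorship ....
After op 2 (insert('r')): buffer="crrprk" (len 6), cursors c1@2 c2@5, authorship .1..2.
After op 3 (move_right): buffer="crrprk" (len 6), cursors c1@3 c2@6, authorship .1..2.
After op 4 (move_right): buffer="crrprk" (len 6), cursors c1@4 c2@6, authorship .1..2.
After op 5 (add_cursor(4)): buffer="crrprk" (len 6), cursors c1@4 c3@4 c2@6, authorship .1..2.
After op 6 (add_cursor(0)): buffer="crrprk" (len 6), cursors c4@0 c1@4 c3@4 c2@6, authorship .1..2.
After op 7 (insert('b')): buffer="bcrrpbbrkb" (len 10), cursors c4@1 c1@7 c3@7 c2@10, authorship 4.1..132.2
Authorship (.=original, N=cursor N): 4 . 1 . . 1 3 2 . 2
Index 8: author = original

Answer: original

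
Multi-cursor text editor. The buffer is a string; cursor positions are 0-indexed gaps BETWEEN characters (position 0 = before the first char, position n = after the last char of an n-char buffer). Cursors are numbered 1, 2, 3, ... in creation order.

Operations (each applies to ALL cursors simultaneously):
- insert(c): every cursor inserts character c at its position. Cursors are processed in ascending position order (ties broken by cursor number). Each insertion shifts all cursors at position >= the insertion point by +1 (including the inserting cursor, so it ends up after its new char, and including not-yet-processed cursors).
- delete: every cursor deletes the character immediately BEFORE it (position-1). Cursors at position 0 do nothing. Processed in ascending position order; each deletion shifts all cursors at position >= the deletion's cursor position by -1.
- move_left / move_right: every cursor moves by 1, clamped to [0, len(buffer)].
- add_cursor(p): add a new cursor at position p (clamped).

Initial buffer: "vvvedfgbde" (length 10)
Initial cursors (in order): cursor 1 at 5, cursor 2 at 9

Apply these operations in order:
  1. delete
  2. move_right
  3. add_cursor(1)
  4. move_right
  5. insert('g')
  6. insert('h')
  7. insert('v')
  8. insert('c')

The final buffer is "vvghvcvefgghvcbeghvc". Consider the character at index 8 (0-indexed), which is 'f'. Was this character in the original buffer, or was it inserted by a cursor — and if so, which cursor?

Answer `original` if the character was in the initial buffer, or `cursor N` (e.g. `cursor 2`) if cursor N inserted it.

After op 1 (delete): buffer="vvvefgbe" (len 8), cursors c1@4 c2@7, authorship ........
After op 2 (move_right): buffer="vvvefgbe" (len 8), cursors c1@5 c2@8, authorship ........
After op 3 (add_cursor(1)): buffer="vvvefgbe" (len 8), cursors c3@1 c1@5 c2@8, authorship ........
After op 4 (move_right): buffer="vvvefgbe" (len 8), cursors c3@2 c1@6 c2@8, authorship ........
After op 5 (insert('g')): buffer="vvgvefggbeg" (len 11), cursors c3@3 c1@8 c2@11, authorship ..3....1..2
After op 6 (insert('h')): buffer="vvghvefgghbegh" (len 14), cursors c3@4 c1@10 c2@14, authorship ..33....11..22
After op 7 (insert('v')): buffer="vvghvvefgghvbeghv" (len 17), cursors c3@5 c1@12 c2@17, authorship ..333....111..222
After op 8 (insert('c')): buffer="vvghvcvefgghvcbeghvc" (len 20), cursors c3@6 c1@14 c2@20, authorship ..3333....1111..2222
Authorship (.=original, N=cursor N): . . 3 3 3 3 . . . . 1 1 1 1 . . 2 2 2 2
Index 8: author = original

Answer: original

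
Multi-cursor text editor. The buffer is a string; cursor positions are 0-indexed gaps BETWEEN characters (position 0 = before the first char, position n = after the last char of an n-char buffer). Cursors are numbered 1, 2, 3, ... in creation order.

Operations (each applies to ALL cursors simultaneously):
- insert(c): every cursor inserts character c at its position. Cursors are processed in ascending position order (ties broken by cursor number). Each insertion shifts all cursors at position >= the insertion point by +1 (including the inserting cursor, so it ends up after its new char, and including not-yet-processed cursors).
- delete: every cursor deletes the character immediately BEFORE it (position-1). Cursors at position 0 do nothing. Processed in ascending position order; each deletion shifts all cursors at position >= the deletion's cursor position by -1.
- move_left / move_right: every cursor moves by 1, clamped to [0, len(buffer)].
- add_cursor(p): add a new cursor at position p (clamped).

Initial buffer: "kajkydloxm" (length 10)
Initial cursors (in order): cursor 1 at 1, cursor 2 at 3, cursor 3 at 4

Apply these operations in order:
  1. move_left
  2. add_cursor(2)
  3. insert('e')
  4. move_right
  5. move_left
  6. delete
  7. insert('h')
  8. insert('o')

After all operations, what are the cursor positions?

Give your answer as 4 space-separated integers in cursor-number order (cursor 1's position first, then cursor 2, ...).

After op 1 (move_left): buffer="kajkydloxm" (len 10), cursors c1@0 c2@2 c3@3, authorship ..........
After op 2 (add_cursor(2)): buffer="kajkydloxm" (len 10), cursors c1@0 c2@2 c4@2 c3@3, authorship ..........
After op 3 (insert('e')): buffer="ekaeejekydloxm" (len 14), cursors c1@1 c2@5 c4@5 c3@7, authorship 1..24.3.......
After op 4 (move_right): buffer="ekaeejekydloxm" (len 14), cursors c1@2 c2@6 c4@6 c3@8, authorship 1..24.3.......
After op 5 (move_left): buffer="ekaeejekydloxm" (len 14), cursors c1@1 c2@5 c4@5 c3@7, authorship 1..24.3.......
After op 6 (delete): buffer="kajkydloxm" (len 10), cursors c1@0 c2@2 c4@2 c3@3, authorship ..........
After op 7 (insert('h')): buffer="hkahhjhkydloxm" (len 14), cursors c1@1 c2@5 c4@5 c3@7, authorship 1..24.3.......
After op 8 (insert('o')): buffer="hokahhoojhokydloxm" (len 18), cursors c1@2 c2@8 c4@8 c3@11, authorship 11..2424.33.......

Answer: 2 8 11 8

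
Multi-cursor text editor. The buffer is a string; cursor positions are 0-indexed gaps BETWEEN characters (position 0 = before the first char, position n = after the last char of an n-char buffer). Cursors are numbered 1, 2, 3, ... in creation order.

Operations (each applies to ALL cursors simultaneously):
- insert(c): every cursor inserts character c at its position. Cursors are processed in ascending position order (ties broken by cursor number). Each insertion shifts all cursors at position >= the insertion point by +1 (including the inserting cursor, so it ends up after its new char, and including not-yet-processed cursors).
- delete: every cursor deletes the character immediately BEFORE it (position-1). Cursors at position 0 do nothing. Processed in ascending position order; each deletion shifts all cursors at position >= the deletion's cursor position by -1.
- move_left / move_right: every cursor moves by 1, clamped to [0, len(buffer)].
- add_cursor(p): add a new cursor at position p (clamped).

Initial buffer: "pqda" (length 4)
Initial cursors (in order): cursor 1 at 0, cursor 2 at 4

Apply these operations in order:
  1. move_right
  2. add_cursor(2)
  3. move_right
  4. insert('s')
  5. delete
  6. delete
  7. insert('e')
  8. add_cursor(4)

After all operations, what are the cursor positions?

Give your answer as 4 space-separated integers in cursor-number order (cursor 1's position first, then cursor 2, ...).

After op 1 (move_right): buffer="pqda" (len 4), cursors c1@1 c2@4, authorship ....
After op 2 (add_cursor(2)): buffer="pqda" (len 4), cursors c1@1 c3@2 c2@4, authorship ....
After op 3 (move_right): buffer="pqda" (len 4), cursors c1@2 c3@3 c2@4, authorship ....
After op 4 (insert('s')): buffer="pqsdsas" (len 7), cursors c1@3 c3@5 c2@7, authorship ..1.3.2
After op 5 (delete): buffer="pqda" (len 4), cursors c1@2 c3@3 c2@4, authorship ....
After op 6 (delete): buffer="p" (len 1), cursors c1@1 c2@1 c3@1, authorship .
After op 7 (insert('e')): buffer="peee" (len 4), cursors c1@4 c2@4 c3@4, authorship .123
After op 8 (add_cursor(4)): buffer="peee" (len 4), cursors c1@4 c2@4 c3@4 c4@4, authorship .123

Answer: 4 4 4 4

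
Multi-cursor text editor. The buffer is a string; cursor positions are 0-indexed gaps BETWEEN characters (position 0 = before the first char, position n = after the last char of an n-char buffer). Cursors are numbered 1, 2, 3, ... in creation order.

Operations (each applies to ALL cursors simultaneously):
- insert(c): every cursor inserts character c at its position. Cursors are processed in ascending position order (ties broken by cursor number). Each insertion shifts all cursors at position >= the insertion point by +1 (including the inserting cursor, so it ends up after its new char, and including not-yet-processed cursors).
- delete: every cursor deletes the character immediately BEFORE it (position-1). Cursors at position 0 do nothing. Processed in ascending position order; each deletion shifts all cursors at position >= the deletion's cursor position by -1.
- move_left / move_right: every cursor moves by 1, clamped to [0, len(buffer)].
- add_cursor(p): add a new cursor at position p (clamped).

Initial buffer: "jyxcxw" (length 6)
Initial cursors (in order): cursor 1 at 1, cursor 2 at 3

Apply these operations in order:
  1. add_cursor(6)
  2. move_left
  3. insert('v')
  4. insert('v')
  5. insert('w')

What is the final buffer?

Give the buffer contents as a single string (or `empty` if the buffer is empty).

After op 1 (add_cursor(6)): buffer="jyxcxw" (len 6), cursors c1@1 c2@3 c3@6, authorship ......
After op 2 (move_left): buffer="jyxcxw" (len 6), cursors c1@0 c2@2 c3@5, authorship ......
After op 3 (insert('v')): buffer="vjyvxcxvw" (len 9), cursors c1@1 c2@4 c3@8, authorship 1..2...3.
After op 4 (insert('v')): buffer="vvjyvvxcxvvw" (len 12), cursors c1@2 c2@6 c3@11, authorship 11..22...33.
After op 5 (insert('w')): buffer="vvwjyvvwxcxvvww" (len 15), cursors c1@3 c2@8 c3@14, authorship 111..222...333.

Answer: vvwjyvvwxcxvvww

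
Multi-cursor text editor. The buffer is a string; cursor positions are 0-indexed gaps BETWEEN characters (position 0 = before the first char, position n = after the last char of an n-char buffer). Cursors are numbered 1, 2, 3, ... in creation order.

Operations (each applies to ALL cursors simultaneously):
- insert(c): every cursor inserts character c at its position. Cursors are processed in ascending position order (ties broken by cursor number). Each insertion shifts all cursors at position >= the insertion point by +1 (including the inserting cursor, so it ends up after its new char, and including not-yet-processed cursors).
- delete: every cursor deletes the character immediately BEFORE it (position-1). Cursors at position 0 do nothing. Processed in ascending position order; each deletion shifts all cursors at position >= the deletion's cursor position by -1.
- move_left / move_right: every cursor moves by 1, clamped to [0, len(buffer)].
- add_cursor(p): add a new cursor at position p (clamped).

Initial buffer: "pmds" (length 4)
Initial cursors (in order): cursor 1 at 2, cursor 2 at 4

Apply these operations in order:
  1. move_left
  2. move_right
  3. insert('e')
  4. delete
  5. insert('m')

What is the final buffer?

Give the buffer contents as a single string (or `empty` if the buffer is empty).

Answer: pmmdsm

Derivation:
After op 1 (move_left): buffer="pmds" (len 4), cursors c1@1 c2@3, authorship ....
After op 2 (move_right): buffer="pmds" (len 4), cursors c1@2 c2@4, authorship ....
After op 3 (insert('e')): buffer="pmedse" (len 6), cursors c1@3 c2@6, authorship ..1..2
After op 4 (delete): buffer="pmds" (len 4), cursors c1@2 c2@4, authorship ....
After op 5 (insert('m')): buffer="pmmdsm" (len 6), cursors c1@3 c2@6, authorship ..1..2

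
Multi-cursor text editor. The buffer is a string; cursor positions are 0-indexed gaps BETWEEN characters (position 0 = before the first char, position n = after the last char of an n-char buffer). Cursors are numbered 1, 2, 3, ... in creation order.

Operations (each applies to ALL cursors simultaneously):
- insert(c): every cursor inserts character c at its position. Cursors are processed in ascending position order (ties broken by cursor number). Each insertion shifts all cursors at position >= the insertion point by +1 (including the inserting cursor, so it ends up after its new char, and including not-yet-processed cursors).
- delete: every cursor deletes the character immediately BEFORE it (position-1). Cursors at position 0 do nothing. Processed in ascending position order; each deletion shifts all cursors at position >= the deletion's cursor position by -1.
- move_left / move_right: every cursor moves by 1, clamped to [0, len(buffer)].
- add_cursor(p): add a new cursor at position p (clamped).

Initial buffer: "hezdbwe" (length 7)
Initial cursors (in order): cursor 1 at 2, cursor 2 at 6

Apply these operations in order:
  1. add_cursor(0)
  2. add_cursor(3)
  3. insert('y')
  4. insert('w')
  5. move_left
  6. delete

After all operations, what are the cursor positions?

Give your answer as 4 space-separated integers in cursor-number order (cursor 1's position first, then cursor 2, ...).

Answer: 3 9 0 5

Derivation:
After op 1 (add_cursor(0)): buffer="hezdbwe" (len 7), cursors c3@0 c1@2 c2@6, authorship .......
After op 2 (add_cursor(3)): buffer="hezdbwe" (len 7), cursors c3@0 c1@2 c4@3 c2@6, authorship .......
After op 3 (insert('y')): buffer="yheyzydbwye" (len 11), cursors c3@1 c1@4 c4@6 c2@10, authorship 3..1.4...2.
After op 4 (insert('w')): buffer="ywheywzywdbwywe" (len 15), cursors c3@2 c1@6 c4@9 c2@14, authorship 33..11.44...22.
After op 5 (move_left): buffer="ywheywzywdbwywe" (len 15), cursors c3@1 c1@5 c4@8 c2@13, authorship 33..11.44...22.
After op 6 (delete): buffer="whewzwdbwwe" (len 11), cursors c3@0 c1@3 c4@5 c2@9, authorship 3..1.4...2.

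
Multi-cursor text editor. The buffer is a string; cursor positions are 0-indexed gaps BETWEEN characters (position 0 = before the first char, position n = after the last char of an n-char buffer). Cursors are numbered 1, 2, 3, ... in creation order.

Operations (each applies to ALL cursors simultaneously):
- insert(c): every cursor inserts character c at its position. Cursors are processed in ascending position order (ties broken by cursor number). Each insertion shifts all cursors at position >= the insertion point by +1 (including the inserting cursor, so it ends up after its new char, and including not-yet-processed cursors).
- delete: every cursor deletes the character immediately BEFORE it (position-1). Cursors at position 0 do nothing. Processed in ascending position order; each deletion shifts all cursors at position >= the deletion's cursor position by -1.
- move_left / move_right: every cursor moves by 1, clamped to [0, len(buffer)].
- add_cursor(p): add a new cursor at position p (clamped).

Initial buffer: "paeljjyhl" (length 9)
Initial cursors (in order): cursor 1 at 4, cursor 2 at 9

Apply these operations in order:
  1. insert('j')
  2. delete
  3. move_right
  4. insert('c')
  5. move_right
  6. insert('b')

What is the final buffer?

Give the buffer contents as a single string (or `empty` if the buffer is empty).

After op 1 (insert('j')): buffer="paeljjjyhlj" (len 11), cursors c1@5 c2@11, authorship ....1.....2
After op 2 (delete): buffer="paeljjyhl" (len 9), cursors c1@4 c2@9, authorship .........
After op 3 (move_right): buffer="paeljjyhl" (len 9), cursors c1@5 c2@9, authorship .........
After op 4 (insert('c')): buffer="paeljcjyhlc" (len 11), cursors c1@6 c2@11, authorship .....1....2
After op 5 (move_right): buffer="paeljcjyhlc" (len 11), cursors c1@7 c2@11, authorship .....1....2
After op 6 (insert('b')): buffer="paeljcjbyhlcb" (len 13), cursors c1@8 c2@13, authorship .....1.1...22

Answer: paeljcjbyhlcb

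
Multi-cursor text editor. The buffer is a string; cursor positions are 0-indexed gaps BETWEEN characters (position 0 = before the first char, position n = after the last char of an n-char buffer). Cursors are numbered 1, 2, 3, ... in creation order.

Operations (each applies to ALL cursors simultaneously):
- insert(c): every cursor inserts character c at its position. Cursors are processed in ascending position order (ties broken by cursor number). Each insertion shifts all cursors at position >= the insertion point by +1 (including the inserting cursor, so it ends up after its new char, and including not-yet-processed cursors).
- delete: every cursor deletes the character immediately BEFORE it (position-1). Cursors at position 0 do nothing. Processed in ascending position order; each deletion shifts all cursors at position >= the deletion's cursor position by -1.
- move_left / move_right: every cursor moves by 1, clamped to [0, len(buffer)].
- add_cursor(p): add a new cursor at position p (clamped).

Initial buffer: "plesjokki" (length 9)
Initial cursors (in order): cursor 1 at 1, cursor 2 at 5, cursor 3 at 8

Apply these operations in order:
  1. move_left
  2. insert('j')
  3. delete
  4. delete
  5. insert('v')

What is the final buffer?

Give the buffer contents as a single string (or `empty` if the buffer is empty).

After op 1 (move_left): buffer="plesjokki" (len 9), cursors c1@0 c2@4 c3@7, authorship .........
After op 2 (insert('j')): buffer="jplesjjokjki" (len 12), cursors c1@1 c2@6 c3@10, authorship 1....2...3..
After op 3 (delete): buffer="plesjokki" (len 9), cursors c1@0 c2@4 c3@7, authorship .........
After op 4 (delete): buffer="plejoki" (len 7), cursors c1@0 c2@3 c3@5, authorship .......
After op 5 (insert('v')): buffer="vplevjovki" (len 10), cursors c1@1 c2@5 c3@8, authorship 1...2..3..

Answer: vplevjovki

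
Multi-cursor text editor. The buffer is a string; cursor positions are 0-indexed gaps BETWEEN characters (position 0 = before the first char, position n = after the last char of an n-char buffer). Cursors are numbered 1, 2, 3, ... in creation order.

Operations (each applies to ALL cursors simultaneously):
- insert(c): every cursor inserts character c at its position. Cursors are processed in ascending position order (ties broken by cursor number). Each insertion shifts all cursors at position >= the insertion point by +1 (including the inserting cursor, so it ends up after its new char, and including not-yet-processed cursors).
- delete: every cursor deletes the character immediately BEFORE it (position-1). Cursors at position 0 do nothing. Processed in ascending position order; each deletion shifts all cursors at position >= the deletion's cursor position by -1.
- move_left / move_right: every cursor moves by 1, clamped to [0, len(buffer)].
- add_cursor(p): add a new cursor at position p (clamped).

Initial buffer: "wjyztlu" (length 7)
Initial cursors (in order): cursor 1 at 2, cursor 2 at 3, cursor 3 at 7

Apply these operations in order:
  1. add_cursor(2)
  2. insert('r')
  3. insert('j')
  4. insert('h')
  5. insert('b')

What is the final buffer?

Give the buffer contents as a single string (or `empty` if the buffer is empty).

After op 1 (add_cursor(2)): buffer="wjyztlu" (len 7), cursors c1@2 c4@2 c2@3 c3@7, authorship .......
After op 2 (insert('r')): buffer="wjrryrztlur" (len 11), cursors c1@4 c4@4 c2@6 c3@11, authorship ..14.2....3
After op 3 (insert('j')): buffer="wjrrjjyrjztlurj" (len 15), cursors c1@6 c4@6 c2@9 c3@15, authorship ..1414.22....33
After op 4 (insert('h')): buffer="wjrrjjhhyrjhztlurjh" (len 19), cursors c1@8 c4@8 c2@12 c3@19, authorship ..141414.222....333
After op 5 (insert('b')): buffer="wjrrjjhhbbyrjhbztlurjhb" (len 23), cursors c1@10 c4@10 c2@15 c3@23, authorship ..14141414.2222....3333

Answer: wjrrjjhhbbyrjhbztlurjhb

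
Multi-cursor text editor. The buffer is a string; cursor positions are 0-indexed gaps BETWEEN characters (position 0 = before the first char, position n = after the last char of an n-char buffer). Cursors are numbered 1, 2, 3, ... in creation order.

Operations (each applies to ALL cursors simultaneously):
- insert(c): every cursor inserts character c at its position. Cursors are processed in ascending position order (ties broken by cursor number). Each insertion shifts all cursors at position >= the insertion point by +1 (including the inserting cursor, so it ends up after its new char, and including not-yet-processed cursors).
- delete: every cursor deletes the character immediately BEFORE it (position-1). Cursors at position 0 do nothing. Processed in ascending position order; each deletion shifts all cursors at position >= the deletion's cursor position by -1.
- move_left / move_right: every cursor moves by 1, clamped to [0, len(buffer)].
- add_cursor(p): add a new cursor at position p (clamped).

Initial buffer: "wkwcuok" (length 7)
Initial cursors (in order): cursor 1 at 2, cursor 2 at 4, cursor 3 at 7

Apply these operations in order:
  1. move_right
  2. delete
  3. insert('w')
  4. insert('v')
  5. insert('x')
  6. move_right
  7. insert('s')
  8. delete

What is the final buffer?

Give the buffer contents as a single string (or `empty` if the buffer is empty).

After op 1 (move_right): buffer="wkwcuok" (len 7), cursors c1@3 c2@5 c3@7, authorship .......
After op 2 (delete): buffer="wkco" (len 4), cursors c1@2 c2@3 c3@4, authorship ....
After op 3 (insert('w')): buffer="wkwcwow" (len 7), cursors c1@3 c2@5 c3@7, authorship ..1.2.3
After op 4 (insert('v')): buffer="wkwvcwvowv" (len 10), cursors c1@4 c2@7 c3@10, authorship ..11.22.33
After op 5 (insert('x')): buffer="wkwvxcwvxowvx" (len 13), cursors c1@5 c2@9 c3@13, authorship ..111.222.333
After op 6 (move_right): buffer="wkwvxcwvxowvx" (len 13), cursors c1@6 c2@10 c3@13, authorship ..111.222.333
After op 7 (insert('s')): buffer="wkwvxcswvxoswvxs" (len 16), cursors c1@7 c2@12 c3@16, authorship ..111.1222.23333
After op 8 (delete): buffer="wkwvxcwvxowvx" (len 13), cursors c1@6 c2@10 c3@13, authorship ..111.222.333

Answer: wkwvxcwvxowvx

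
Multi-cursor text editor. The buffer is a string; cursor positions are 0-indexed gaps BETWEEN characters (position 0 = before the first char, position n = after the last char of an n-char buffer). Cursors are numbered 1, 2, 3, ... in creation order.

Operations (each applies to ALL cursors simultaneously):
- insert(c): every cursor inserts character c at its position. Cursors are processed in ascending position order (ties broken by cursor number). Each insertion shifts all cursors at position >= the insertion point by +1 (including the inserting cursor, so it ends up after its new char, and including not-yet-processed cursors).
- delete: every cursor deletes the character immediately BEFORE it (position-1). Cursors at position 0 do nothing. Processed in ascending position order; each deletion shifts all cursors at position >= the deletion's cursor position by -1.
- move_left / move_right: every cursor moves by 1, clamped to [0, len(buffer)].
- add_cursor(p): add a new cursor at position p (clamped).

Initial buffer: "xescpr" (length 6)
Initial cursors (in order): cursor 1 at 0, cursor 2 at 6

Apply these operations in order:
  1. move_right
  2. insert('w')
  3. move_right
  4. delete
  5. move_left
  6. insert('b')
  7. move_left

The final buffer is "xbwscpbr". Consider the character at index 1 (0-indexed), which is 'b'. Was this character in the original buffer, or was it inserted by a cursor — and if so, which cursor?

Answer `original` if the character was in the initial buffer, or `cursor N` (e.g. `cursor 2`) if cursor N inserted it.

After op 1 (move_right): buffer="xescpr" (len 6), cursors c1@1 c2@6, authorship ......
After op 2 (insert('w')): buffer="xwescprw" (len 8), cursors c1@2 c2@8, authorship .1.....2
After op 3 (move_right): buffer="xwescprw" (len 8), cursors c1@3 c2@8, authorship .1.....2
After op 4 (delete): buffer="xwscpr" (len 6), cursors c1@2 c2@6, authorship .1....
After op 5 (move_left): buffer="xwscpr" (len 6), cursors c1@1 c2@5, authorship .1....
After op 6 (insert('b')): buffer="xbwscpbr" (len 8), cursors c1@2 c2@7, authorship .11...2.
After op 7 (move_left): buffer="xbwscpbr" (len 8), cursors c1@1 c2@6, authorship .11...2.
Authorship (.=original, N=cursor N): . 1 1 . . . 2 .
Index 1: author = 1

Answer: cursor 1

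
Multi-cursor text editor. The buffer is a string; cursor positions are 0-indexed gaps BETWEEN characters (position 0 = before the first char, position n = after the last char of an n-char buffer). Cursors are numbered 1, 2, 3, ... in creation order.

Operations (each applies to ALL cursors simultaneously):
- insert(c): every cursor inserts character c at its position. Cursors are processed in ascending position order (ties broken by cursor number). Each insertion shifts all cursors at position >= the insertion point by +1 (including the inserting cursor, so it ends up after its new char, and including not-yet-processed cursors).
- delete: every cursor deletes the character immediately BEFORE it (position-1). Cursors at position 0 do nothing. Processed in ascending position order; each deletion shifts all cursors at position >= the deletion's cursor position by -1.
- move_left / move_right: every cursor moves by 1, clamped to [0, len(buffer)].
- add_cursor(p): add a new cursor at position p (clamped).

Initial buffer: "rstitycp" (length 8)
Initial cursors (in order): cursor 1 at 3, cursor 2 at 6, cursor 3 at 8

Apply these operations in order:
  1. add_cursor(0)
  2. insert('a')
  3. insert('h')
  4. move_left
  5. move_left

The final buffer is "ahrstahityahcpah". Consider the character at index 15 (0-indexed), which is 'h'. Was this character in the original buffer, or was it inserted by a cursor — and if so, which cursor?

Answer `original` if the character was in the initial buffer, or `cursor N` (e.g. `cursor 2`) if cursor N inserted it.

Answer: cursor 3

Derivation:
After op 1 (add_cursor(0)): buffer="rstitycp" (len 8), cursors c4@0 c1@3 c2@6 c3@8, authorship ........
After op 2 (insert('a')): buffer="arstaityacpa" (len 12), cursors c4@1 c1@5 c2@9 c3@12, authorship 4...1...2..3
After op 3 (insert('h')): buffer="ahrstahityahcpah" (len 16), cursors c4@2 c1@7 c2@12 c3@16, authorship 44...11...22..33
After op 4 (move_left): buffer="ahrstahityahcpah" (len 16), cursors c4@1 c1@6 c2@11 c3@15, authorship 44...11...22..33
After op 5 (move_left): buffer="ahrstahityahcpah" (len 16), cursors c4@0 c1@5 c2@10 c3@14, authorship 44...11...22..33
Authorship (.=original, N=cursor N): 4 4 . . . 1 1 . . . 2 2 . . 3 3
Index 15: author = 3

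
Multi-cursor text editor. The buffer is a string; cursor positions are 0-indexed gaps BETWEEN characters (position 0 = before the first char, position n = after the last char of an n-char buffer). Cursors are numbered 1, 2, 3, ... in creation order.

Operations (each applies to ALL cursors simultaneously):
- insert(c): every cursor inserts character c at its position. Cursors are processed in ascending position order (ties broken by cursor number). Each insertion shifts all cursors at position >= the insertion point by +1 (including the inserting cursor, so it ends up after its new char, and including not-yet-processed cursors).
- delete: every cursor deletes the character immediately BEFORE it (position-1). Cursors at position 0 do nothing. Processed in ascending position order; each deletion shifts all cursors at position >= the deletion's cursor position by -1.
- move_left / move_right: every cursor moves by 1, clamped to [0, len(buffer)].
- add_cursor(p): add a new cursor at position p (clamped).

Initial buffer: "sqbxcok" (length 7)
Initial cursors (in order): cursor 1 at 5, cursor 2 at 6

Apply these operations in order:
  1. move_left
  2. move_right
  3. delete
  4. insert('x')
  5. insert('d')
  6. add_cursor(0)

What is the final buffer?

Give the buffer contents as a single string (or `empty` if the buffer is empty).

Answer: sqbxxxddk

Derivation:
After op 1 (move_left): buffer="sqbxcok" (len 7), cursors c1@4 c2@5, authorship .......
After op 2 (move_right): buffer="sqbxcok" (len 7), cursors c1@5 c2@6, authorship .......
After op 3 (delete): buffer="sqbxk" (len 5), cursors c1@4 c2@4, authorship .....
After op 4 (insert('x')): buffer="sqbxxxk" (len 7), cursors c1@6 c2@6, authorship ....12.
After op 5 (insert('d')): buffer="sqbxxxddk" (len 9), cursors c1@8 c2@8, authorship ....1212.
After op 6 (add_cursor(0)): buffer="sqbxxxddk" (len 9), cursors c3@0 c1@8 c2@8, authorship ....1212.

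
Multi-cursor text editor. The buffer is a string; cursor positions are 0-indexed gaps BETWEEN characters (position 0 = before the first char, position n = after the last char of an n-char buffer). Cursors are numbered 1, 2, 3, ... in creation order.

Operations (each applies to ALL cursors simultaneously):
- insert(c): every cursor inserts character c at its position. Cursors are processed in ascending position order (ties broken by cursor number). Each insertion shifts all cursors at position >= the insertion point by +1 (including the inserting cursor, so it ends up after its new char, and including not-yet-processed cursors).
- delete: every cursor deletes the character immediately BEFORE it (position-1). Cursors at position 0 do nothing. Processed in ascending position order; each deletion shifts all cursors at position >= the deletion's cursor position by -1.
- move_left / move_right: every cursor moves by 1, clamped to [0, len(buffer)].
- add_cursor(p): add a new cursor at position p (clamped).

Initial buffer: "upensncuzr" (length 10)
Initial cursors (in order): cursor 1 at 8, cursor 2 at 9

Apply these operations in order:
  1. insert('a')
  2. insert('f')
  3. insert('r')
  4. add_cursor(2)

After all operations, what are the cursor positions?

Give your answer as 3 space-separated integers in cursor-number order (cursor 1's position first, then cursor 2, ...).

Answer: 11 15 2

Derivation:
After op 1 (insert('a')): buffer="upensncuazar" (len 12), cursors c1@9 c2@11, authorship ........1.2.
After op 2 (insert('f')): buffer="upensncuafzafr" (len 14), cursors c1@10 c2@13, authorship ........11.22.
After op 3 (insert('r')): buffer="upensncuafrzafrr" (len 16), cursors c1@11 c2@15, authorship ........111.222.
After op 4 (add_cursor(2)): buffer="upensncuafrzafrr" (len 16), cursors c3@2 c1@11 c2@15, authorship ........111.222.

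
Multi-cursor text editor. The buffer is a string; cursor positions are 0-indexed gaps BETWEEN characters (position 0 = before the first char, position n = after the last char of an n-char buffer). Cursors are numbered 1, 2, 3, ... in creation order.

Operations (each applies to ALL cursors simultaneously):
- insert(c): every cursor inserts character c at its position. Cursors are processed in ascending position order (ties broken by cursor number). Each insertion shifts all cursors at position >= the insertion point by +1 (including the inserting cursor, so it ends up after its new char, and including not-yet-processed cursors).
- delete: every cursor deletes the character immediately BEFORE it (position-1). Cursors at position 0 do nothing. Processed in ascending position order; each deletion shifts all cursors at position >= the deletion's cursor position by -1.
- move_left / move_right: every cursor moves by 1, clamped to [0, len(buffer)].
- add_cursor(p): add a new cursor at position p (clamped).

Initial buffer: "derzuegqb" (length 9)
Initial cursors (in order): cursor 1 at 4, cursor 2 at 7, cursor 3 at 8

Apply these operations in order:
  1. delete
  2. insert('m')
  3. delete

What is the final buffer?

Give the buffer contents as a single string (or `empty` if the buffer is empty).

After op 1 (delete): buffer="derueb" (len 6), cursors c1@3 c2@5 c3@5, authorship ......
After op 2 (insert('m')): buffer="dermuemmb" (len 9), cursors c1@4 c2@8 c3@8, authorship ...1..23.
After op 3 (delete): buffer="derueb" (len 6), cursors c1@3 c2@5 c3@5, authorship ......

Answer: derueb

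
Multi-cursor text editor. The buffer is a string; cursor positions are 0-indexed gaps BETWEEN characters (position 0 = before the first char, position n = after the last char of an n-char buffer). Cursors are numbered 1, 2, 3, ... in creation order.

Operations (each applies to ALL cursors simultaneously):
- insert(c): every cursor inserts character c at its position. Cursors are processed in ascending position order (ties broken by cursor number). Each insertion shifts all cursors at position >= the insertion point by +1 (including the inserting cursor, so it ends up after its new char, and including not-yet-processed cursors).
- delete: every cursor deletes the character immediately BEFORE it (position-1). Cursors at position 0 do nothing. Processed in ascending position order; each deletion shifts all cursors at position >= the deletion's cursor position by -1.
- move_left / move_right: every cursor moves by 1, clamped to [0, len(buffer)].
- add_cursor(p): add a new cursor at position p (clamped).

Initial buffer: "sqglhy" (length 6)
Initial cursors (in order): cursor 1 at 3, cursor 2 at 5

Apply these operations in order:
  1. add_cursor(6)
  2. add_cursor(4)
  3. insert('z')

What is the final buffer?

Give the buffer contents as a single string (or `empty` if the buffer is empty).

After op 1 (add_cursor(6)): buffer="sqglhy" (len 6), cursors c1@3 c2@5 c3@6, authorship ......
After op 2 (add_cursor(4)): buffer="sqglhy" (len 6), cursors c1@3 c4@4 c2@5 c3@6, authorship ......
After op 3 (insert('z')): buffer="sqgzlzhzyz" (len 10), cursors c1@4 c4@6 c2@8 c3@10, authorship ...1.4.2.3

Answer: sqgzlzhzyz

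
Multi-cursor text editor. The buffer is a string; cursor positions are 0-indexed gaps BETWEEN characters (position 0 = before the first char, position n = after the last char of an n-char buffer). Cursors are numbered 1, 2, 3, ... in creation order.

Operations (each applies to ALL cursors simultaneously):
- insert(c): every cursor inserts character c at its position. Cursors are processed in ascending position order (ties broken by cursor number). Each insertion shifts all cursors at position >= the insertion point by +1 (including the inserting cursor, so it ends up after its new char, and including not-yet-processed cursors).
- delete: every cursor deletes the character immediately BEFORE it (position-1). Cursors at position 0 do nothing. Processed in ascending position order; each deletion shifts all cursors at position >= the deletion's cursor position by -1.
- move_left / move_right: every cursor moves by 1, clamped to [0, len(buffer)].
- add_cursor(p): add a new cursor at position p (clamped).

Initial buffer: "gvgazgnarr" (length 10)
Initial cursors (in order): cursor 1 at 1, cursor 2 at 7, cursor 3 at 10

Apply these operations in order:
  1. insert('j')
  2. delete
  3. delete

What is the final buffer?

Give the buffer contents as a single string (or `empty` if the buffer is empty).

After op 1 (insert('j')): buffer="gjvgazgnjarrj" (len 13), cursors c1@2 c2@9 c3@13, authorship .1......2...3
After op 2 (delete): buffer="gvgazgnarr" (len 10), cursors c1@1 c2@7 c3@10, authorship ..........
After op 3 (delete): buffer="vgazgar" (len 7), cursors c1@0 c2@5 c3@7, authorship .......

Answer: vgazgar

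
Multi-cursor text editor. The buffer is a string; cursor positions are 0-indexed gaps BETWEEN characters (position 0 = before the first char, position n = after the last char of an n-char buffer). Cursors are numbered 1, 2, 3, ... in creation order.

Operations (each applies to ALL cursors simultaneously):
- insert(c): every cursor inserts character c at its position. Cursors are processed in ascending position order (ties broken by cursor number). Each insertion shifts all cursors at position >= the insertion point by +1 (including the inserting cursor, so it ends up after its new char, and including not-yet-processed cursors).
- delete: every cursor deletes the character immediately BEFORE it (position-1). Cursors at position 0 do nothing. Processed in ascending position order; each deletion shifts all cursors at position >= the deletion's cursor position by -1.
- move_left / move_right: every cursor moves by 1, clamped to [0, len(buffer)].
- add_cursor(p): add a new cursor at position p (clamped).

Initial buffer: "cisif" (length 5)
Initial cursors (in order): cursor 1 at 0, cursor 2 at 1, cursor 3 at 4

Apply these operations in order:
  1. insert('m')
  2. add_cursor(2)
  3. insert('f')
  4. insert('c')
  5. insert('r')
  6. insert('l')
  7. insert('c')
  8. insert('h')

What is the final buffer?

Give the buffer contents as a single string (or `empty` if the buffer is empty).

After op 1 (insert('m')): buffer="mcmisimf" (len 8), cursors c1@1 c2@3 c3@7, authorship 1.2...3.
After op 2 (add_cursor(2)): buffer="mcmisimf" (len 8), cursors c1@1 c4@2 c2@3 c3@7, authorship 1.2...3.
After op 3 (insert('f')): buffer="mfcfmfisimff" (len 12), cursors c1@2 c4@4 c2@6 c3@11, authorship 11.422...33.
After op 4 (insert('c')): buffer="mfccfcmfcisimfcf" (len 16), cursors c1@3 c4@6 c2@9 c3@15, authorship 111.44222...333.
After op 5 (insert('r')): buffer="mfcrcfcrmfcrisimfcrf" (len 20), cursors c1@4 c4@8 c2@12 c3@19, authorship 1111.4442222...3333.
After op 6 (insert('l')): buffer="mfcrlcfcrlmfcrlisimfcrlf" (len 24), cursors c1@5 c4@10 c2@15 c3@23, authorship 11111.444422222...33333.
After op 7 (insert('c')): buffer="mfcrlccfcrlcmfcrlcisimfcrlcf" (len 28), cursors c1@6 c4@12 c2@18 c3@27, authorship 111111.44444222222...333333.
After op 8 (insert('h')): buffer="mfcrlchcfcrlchmfcrlchisimfcrlchf" (len 32), cursors c1@7 c4@14 c2@21 c3@31, authorship 1111111.4444442222222...3333333.

Answer: mfcrlchcfcrlchmfcrlchisimfcrlchf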